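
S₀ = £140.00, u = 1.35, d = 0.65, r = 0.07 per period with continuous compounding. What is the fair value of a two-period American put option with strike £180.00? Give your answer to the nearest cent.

£44.78

Risk-neutral probability p = (e^0.07 − 0.65)/(1.35 − 0.65) = 0.4225/0.7000 = 0.6036
Terminal stock prices: S_uu = 255.2, S_ud = 122.9, S_dd = 59.15
Terminal payoffs (K − S): max(-75.15, 0) = 0, max(57.15, 0) = 57.15, max(120.8, 0) = 120.8
Node u (S = 189): continuation = e^(−0.07)·[0.6036·0.0000 + 0.3964·57.1500] = 21.1236; exercise value = 0.0000 ≤ continuation, so V_u = 21.1236
Node d (S = 91): continuation = e^(−0.07)·[0.6036·57.1500 + 0.3964·120.8500] = 76.8309; exercise value = 89.0000 > continuation, so V_d = 89.0000 (exercise)
Node 0 (S = 140): continuation = e^(−0.07)·[0.6036·21.1236 + 0.3964·89.0000] = 44.7838; exercise value = 40.0000 ≤ continuation, so V_0 = 44.7838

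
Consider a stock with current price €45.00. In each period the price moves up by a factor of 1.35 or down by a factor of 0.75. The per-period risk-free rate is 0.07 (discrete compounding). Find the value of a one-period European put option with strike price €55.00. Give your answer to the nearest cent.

Risk-neutral probability p = (1 + 0.07 − 0.75)/(1.35 − 0.75) = 0.3200/0.6000 = 0.5333
Terminal stock prices: S_u = 60.75, S_d = 33.75
Terminal payoffs (K − S): max(-5.75, 0) = 0, max(21.25, 0) = 21.25
Node 0 (S = 45): V_0 = 1/1.07·[0.5333·0.0000 + 0.4667·21.2500] = 9.2679

€9.27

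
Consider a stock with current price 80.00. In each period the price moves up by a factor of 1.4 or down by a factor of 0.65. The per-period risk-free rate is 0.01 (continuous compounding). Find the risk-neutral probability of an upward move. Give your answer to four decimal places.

p = 0.4801

Risk-neutral probability p = (e^0.01 − 0.65)/(1.4 − 0.65) = 0.3601/0.7500 = 0.4801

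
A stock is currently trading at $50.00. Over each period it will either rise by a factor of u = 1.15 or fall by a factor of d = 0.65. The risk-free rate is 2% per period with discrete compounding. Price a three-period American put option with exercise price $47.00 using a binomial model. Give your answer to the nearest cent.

Risk-neutral probability p = (1 + 0.02 − 0.65)/(1.15 − 0.65) = 0.3700/0.5000 = 0.7400
Terminal stock prices: S_uuu = 76.04, S_uud = 42.98, S_udd = 24.29, S_ddd = 13.73
Terminal payoffs (K − S): max(-29.04, 0) = 0, max(4.019, 0) = 4.019, max(22.71, 0) = 22.71, max(33.27, 0) = 33.27
Node uu (S = 66.12): continuation = 1/1.02·[0.7400·0.0000 + 0.2600·4.0188] = 1.0244; exercise value = 0.0000 ≤ continuation, so V_uu = 1.0244
Node ud (S = 37.38): continuation = 1/1.02·[0.7400·4.0188 + 0.2600·22.7063] = 8.7034; exercise value = 9.6250 > continuation, so V_ud = 9.6250 (exercise)
Node dd (S = 21.13): continuation = 1/1.02·[0.7400·22.7063 + 0.2600·33.2687] = 24.9534; exercise value = 25.8750 > continuation, so V_dd = 25.8750 (exercise)
Node u (S = 57.5): continuation = 1/1.02·[0.7400·1.0244 + 0.2600·9.6250] = 3.1966; exercise value = 0.0000 ≤ continuation, so V_u = 3.1966
Node d (S = 32.5): continuation = 1/1.02·[0.7400·9.6250 + 0.2600·25.8750] = 13.5784; exercise value = 14.5000 > continuation, so V_d = 14.5000 (exercise)
Node 0 (S = 50): continuation = 1/1.02·[0.7400·3.1966 + 0.2600·14.5000] = 6.0152; exercise value = 0.0000 ≤ continuation, so V_0 = 6.0152

$6.02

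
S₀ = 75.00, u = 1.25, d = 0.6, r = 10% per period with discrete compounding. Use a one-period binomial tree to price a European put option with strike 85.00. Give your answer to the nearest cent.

8.39

Risk-neutral probability p = (1 + 0.1 − 0.6)/(1.25 − 0.6) = 0.5000/0.6500 = 0.7692
Terminal stock prices: S_u = 93.75, S_d = 45
Terminal payoffs (K − S): max(-8.75, 0) = 0, max(40, 0) = 40
Node 0 (S = 75): V_0 = 1/1.1·[0.7692·0.0000 + 0.2308·40.0000] = 8.3916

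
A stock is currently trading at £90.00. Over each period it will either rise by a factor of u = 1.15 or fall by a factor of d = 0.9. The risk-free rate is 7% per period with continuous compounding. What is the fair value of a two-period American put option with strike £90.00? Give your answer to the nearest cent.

£2.60

Risk-neutral probability p = (e^0.07 − 0.9)/(1.15 − 0.9) = 0.1725/0.2500 = 0.6900
Terminal stock prices: S_uu = 119, S_ud = 93.15, S_dd = 72.9
Terminal payoffs (K − S): max(-29.02, 0) = 0, max(-3.15, 0) = 0, max(17.1, 0) = 17.1
Node u (S = 103.5): continuation = e^(−0.07)·[0.6900·0.0000 + 0.3100·0.0000] = 0.0000; exercise value = 0.0000 ≤ continuation, so V_u = 0.0000
Node d (S = 81): continuation = e^(−0.07)·[0.6900·0.0000 + 0.3100·17.1000] = 4.9421; exercise value = 9.0000 > continuation, so V_d = 9.0000 (exercise)
Node 0 (S = 90): continuation = e^(−0.07)·[0.6900·0.0000 + 0.3100·9.0000] = 2.6011; exercise value = 0.0000 ≤ continuation, so V_0 = 2.6011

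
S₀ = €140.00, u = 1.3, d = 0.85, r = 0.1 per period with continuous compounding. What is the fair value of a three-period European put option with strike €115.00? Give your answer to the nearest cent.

€1.74

Risk-neutral probability p = (e^0.1 − 0.85)/(1.3 − 0.85) = 0.2552/0.4500 = 0.5670
Terminal stock prices: S_uuu = 307.6, S_uud = 201.1, S_udd = 131.5, S_ddd = 85.98
Terminal payoffs (K − S): max(-192.6, 0) = 0, max(-86.11, 0) = 0, max(-16.49, 0) = 0, max(29.02, 0) = 29.02
Node uu (S = 236.6): V_uu = e^(−0.1)·[0.5670·0.0000 + 0.4330·0.0000] = 0.0000
Node ud (S = 154.7): V_ud = e^(−0.1)·[0.5670·0.0000 + 0.4330·0.0000] = 0.0000
Node dd (S = 101.1): V_dd = e^(−0.1)·[0.5670·0.0000 + 0.4330·29.0225] = 11.3696
Node u (S = 182): V_u = e^(−0.1)·[0.5670·0.0000 + 0.4330·0.0000] = 0.0000
Node d (S = 119): V_d = e^(−0.1)·[0.5670·0.0000 + 0.4330·11.3696] = 4.4541
Node 0 (S = 140): V_0 = e^(−0.1)·[0.5670·0.0000 + 0.4330·4.4541] = 1.7449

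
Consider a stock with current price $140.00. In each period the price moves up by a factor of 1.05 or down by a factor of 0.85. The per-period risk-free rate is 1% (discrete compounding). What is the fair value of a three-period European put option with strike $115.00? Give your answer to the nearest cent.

$1.04

Risk-neutral probability p = (1 + 0.01 − 0.85)/(1.05 − 0.85) = 0.1600/0.2000 = 0.8000
Terminal stock prices: S_uuu = 162.1, S_uud = 131.2, S_udd = 106.2, S_ddd = 85.98
Terminal payoffs (K − S): max(-47.07, 0) = 0, max(-16.2, 0) = 0, max(8.793, 0) = 8.793, max(29.02, 0) = 29.02
Node uu (S = 154.3): V_uu = 1/1.01·[0.8000·0.0000 + 0.2000·0.0000] = 0.0000
Node ud (S = 125): V_ud = 1/1.01·[0.8000·0.0000 + 0.2000·8.7925] = 1.7411
Node dd (S = 101.1): V_dd = 1/1.01·[0.8000·8.7925 + 0.2000·29.0225] = 12.7114
Node u (S = 147): V_u = 1/1.01·[0.8000·0.0000 + 0.2000·1.7411] = 0.3448
Node d (S = 119): V_d = 1/1.01·[0.8000·1.7411 + 0.2000·12.7114] = 3.8962
Node 0 (S = 140): V_0 = 1/1.01·[0.8000·0.3448 + 0.2000·3.8962] = 1.0446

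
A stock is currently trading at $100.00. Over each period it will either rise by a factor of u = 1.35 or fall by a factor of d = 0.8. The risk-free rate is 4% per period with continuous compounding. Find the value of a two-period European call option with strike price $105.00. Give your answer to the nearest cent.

$15.03

Risk-neutral probability p = (e^0.04 − 0.8)/(1.35 − 0.8) = 0.2408/0.5500 = 0.4378
Terminal stock prices: S_uu = 182.3, S_ud = 108, S_dd = 64
Terminal payoffs (S − K): max(77.25, 0) = 77.25, max(3, 0) = 3, max(-41, 0) = 0
Node u (S = 135): V_u = e^(−0.04)·[0.4378·77.2500 + 0.5622·3.0000] = 34.1171
Node d (S = 80): V_d = e^(−0.04)·[0.4378·3.0000 + 0.5622·0.0000] = 1.2620
Node 0 (S = 100): V_0 = e^(−0.04)·[0.4378·34.1171 + 0.5622·1.2620] = 15.0337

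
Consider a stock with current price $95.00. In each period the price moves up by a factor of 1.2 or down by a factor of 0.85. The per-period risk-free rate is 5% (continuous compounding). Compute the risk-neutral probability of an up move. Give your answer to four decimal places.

Risk-neutral probability p = (e^0.05 − 0.85)/(1.2 − 0.85) = 0.2013/0.3500 = 0.5751

p = 0.5751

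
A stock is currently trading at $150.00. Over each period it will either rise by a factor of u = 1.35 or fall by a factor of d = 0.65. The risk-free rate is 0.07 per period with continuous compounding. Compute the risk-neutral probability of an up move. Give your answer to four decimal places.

p = 0.6036

Risk-neutral probability p = (e^0.07 − 0.65)/(1.35 − 0.65) = 0.4225/0.7000 = 0.6036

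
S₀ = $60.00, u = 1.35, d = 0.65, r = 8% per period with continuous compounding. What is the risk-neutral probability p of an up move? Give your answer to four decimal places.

p = 0.6190

Risk-neutral probability p = (e^0.08 − 0.65)/(1.35 − 0.65) = 0.4333/0.7000 = 0.6190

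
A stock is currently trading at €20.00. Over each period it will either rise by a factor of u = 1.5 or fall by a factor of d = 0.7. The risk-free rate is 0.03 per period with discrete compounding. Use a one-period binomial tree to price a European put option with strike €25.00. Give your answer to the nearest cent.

Risk-neutral probability p = (1 + 0.03 − 0.7)/(1.5 − 0.7) = 0.3300/0.8000 = 0.4125
Terminal stock prices: S_u = 30, S_d = 14
Terminal payoffs (K − S): max(-5, 0) = 0, max(11, 0) = 11
Node 0 (S = 20): V_0 = 1/1.03·[0.4125·0.0000 + 0.5875·11.0000] = 6.2743

€6.27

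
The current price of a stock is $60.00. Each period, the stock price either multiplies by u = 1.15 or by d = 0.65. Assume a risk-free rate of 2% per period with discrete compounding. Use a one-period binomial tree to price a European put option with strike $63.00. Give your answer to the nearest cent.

$6.12

Risk-neutral probability p = (1 + 0.02 − 0.65)/(1.15 − 0.65) = 0.3700/0.5000 = 0.7400
Terminal stock prices: S_u = 69, S_d = 39
Terminal payoffs (K − S): max(-6, 0) = 0, max(24, 0) = 24
Node 0 (S = 60): V_0 = 1/1.02·[0.7400·0.0000 + 0.2600·24.0000] = 6.1176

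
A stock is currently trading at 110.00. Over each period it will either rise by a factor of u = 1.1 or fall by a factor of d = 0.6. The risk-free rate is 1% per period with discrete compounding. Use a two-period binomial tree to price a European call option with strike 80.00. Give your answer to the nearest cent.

35.00

Risk-neutral probability p = (1 + 0.01 − 0.6)/(1.1 − 0.6) = 0.4100/0.5000 = 0.8200
Terminal stock prices: S_uu = 133.1, S_ud = 72.6, S_dd = 39.6
Terminal payoffs (S − K): max(53.1, 0) = 53.1, max(-7.4, 0) = 0, max(-40.4, 0) = 0
Node u (S = 121): V_u = 1/1.01·[0.8200·53.1000 + 0.1800·0.0000] = 43.1109
Node d (S = 66): V_d = 1/1.01·[0.8200·0.0000 + 0.1800·0.0000] = 0.0000
Node 0 (S = 110): V_0 = 1/1.01·[0.8200·43.1109 + 0.1800·0.0000] = 35.0009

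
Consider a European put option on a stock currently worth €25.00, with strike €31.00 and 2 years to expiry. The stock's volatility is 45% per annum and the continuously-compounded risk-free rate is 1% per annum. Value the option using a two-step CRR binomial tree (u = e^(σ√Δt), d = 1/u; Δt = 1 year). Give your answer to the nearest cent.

€10.17

CRR parameters: u = e^(σ√Δt) = e^(0.45·√1) = 1.5683, d = 1/u = 0.6376
Per-period rate: rΔt = 0.01·1 = 0.01, so R = e^0.01 = 1.0101
Risk-neutral probability p = (e^0.01 − 0.6376)/(1.5683 − 0.6376) = 0.3724/0.9307 = 0.4002
Terminal stock prices: S_uu = 61.49, S_ud = 25, S_dd = 10.16
Terminal payoffs (K − S): max(-30.49, 0) = 0, max(6, 0) = 6, max(20.84, 0) = 20.84
Node u (S = 39.21): V_u = e^(−0.01)·[0.4002·0.0000 + 0.5998·6.0000] = 3.5632
Node d (S = 15.94): V_d = e^(−0.01)·[0.4002·6.0000 + 0.5998·20.8358] = 14.7508
Node 0 (S = 25): V_0 = e^(−0.01)·[0.4002·3.5632 + 0.5998·14.7508] = 10.1718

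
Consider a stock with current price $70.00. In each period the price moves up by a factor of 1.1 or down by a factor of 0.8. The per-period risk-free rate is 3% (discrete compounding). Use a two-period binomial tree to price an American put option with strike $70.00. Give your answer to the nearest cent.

$4.59

Risk-neutral probability p = (1 + 0.03 − 0.8)/(1.1 − 0.8) = 0.2300/0.3000 = 0.7667
Terminal stock prices: S_uu = 84.7, S_ud = 61.6, S_dd = 44.8
Terminal payoffs (K − S): max(-14.7, 0) = 0, max(8.4, 0) = 8.4, max(25.2, 0) = 25.2
Node u (S = 77): continuation = 1/1.03·[0.7667·0.0000 + 0.2333·8.4000] = 1.9029; exercise value = 0.0000 ≤ continuation, so V_u = 1.9029
Node d (S = 56): continuation = 1/1.03·[0.7667·8.4000 + 0.2333·25.2000] = 11.9612; exercise value = 14.0000 > continuation, so V_d = 14.0000 (exercise)
Node 0 (S = 70): continuation = 1/1.03·[0.7667·1.9029 + 0.2333·14.0000] = 4.5879; exercise value = 0.0000 ≤ continuation, so V_0 = 4.5879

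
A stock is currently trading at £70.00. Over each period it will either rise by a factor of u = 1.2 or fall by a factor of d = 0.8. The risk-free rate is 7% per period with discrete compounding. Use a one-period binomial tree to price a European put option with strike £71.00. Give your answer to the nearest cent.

Risk-neutral probability p = (1 + 0.07 − 0.8)/(1.2 − 0.8) = 0.2700/0.4000 = 0.6750
Terminal stock prices: S_u = 84, S_d = 56
Terminal payoffs (K − S): max(-13, 0) = 0, max(15, 0) = 15
Node 0 (S = 70): V_0 = 1/1.07·[0.6750·0.0000 + 0.3250·15.0000] = 4.5561

£4.56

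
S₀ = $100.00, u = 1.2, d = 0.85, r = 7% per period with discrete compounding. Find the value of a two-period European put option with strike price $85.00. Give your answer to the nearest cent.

$1.54

Risk-neutral probability p = (1 + 0.07 − 0.85)/(1.2 − 0.85) = 0.2200/0.3500 = 0.6286
Terminal stock prices: S_uu = 144, S_ud = 102, S_dd = 72.25
Terminal payoffs (K − S): max(-59, 0) = 0, max(-17, 0) = 0, max(12.75, 0) = 12.75
Node u (S = 120): V_u = 1/1.07·[0.6286·0.0000 + 0.3714·0.0000] = 0.0000
Node d (S = 85): V_d = 1/1.07·[0.6286·0.0000 + 0.3714·12.7500] = 4.4259
Node 0 (S = 100): V_0 = 1/1.07·[0.6286·0.0000 + 0.3714·4.4259] = 1.5364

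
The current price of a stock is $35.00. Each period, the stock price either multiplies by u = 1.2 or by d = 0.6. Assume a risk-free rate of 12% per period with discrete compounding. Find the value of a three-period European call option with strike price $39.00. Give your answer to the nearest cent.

$9.95

Risk-neutral probability p = (1 + 0.12 − 0.6)/(1.2 − 0.6) = 0.5200/0.6000 = 0.8667
Terminal stock prices: S_uuu = 60.48, S_uud = 30.24, S_udd = 15.12, S_ddd = 7.56
Terminal payoffs (S − K): max(21.48, 0) = 21.48, max(-8.76, 0) = 0, max(-23.88, 0) = 0, max(-31.44, 0) = 0
Node uu (S = 50.4): V_uu = 1/1.12·[0.8667·21.4800 + 0.1333·0.0000] = 16.6214
Node ud (S = 25.2): V_ud = 1/1.12·[0.8667·0.0000 + 0.1333·0.0000] = 0.0000
Node dd (S = 12.6): V_dd = 1/1.12·[0.8667·0.0000 + 0.1333·0.0000] = 0.0000
Node u (S = 42): V_u = 1/1.12·[0.8667·16.6214 + 0.1333·0.0000] = 12.8618
Node d (S = 21): V_d = 1/1.12·[0.8667·0.0000 + 0.1333·0.0000] = 0.0000
Node 0 (S = 35): V_0 = 1/1.12·[0.8667·12.8618 + 0.1333·0.0000] = 9.9526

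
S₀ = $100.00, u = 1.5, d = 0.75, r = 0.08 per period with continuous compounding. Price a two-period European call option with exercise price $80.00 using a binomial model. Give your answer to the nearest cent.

$38.08

Risk-neutral probability p = (e^0.08 − 0.75)/(1.5 − 0.75) = 0.3333/0.7500 = 0.4444
Terminal stock prices: S_uu = 225, S_ud = 112.5, S_dd = 56.25
Terminal payoffs (S − K): max(145, 0) = 145, max(32.5, 0) = 32.5, max(-23.75, 0) = 0
Node u (S = 150): V_u = e^(−0.08)·[0.4444·145.0000 + 0.5556·32.5000] = 76.1507
Node d (S = 75): V_d = e^(−0.08)·[0.4444·32.5000 + 0.5556·0.0000] = 13.3321
Node 0 (S = 100): V_0 = e^(−0.08)·[0.4444·76.1507 + 0.5556·13.3321] = 38.0763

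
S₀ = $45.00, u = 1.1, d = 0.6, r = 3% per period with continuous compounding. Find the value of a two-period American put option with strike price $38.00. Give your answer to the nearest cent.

$2.42

Risk-neutral probability p = (e^0.03 − 0.6)/(1.1 − 0.6) = 0.4305/0.5000 = 0.8609
Terminal stock prices: S_uu = 54.45, S_ud = 29.7, S_dd = 16.2
Terminal payoffs (K − S): max(-16.45, 0) = 0, max(8.3, 0) = 8.3, max(21.8, 0) = 21.8
Node u (S = 49.5): continuation = e^(−0.03)·[0.8609·0.0000 + 0.1391·8.3000] = 1.1203; exercise value = 0.0000 ≤ continuation, so V_u = 1.1203
Node d (S = 27): continuation = e^(−0.03)·[0.8609·8.3000 + 0.1391·21.8000] = 9.8769; exercise value = 11.0000 > continuation, so V_d = 11.0000 (exercise)
Node 0 (S = 45): continuation = e^(−0.03)·[0.8609·1.1203 + 0.1391·11.0000] = 2.4208; exercise value = 0.0000 ≤ continuation, so V_0 = 2.4208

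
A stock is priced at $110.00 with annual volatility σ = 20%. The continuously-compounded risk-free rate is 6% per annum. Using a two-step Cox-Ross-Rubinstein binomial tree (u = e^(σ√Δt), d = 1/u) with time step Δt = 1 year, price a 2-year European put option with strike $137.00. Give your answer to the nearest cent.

$20.27

CRR parameters: u = e^(σ√Δt) = e^(0.2·√1) = 1.2214, d = 1/u = 0.8187
Per-period rate: rΔt = 0.06·1 = 0.06, so R = e^0.06 = 1.0618
Risk-neutral probability p = (e^0.06 − 0.8187)/(1.2214 − 0.8187) = 0.2431/0.4027 = 0.6037
Terminal stock prices: S_uu = 164.1, S_ud = 110, S_dd = 73.74
Terminal payoffs (K − S): max(-27.1, 0) = 0, max(27, 0) = 27, max(63.26, 0) = 63.26
Node u (S = 134.4): V_u = e^(−0.06)·[0.6037·0.0000 + 0.3963·27.0000] = 10.0762
Node d (S = 90.06): V_d = e^(−0.06)·[0.6037·27.0000 + 0.3963·63.2648] = 38.9614
Node 0 (S = 110): V_0 = e^(−0.06)·[0.6037·10.0762 + 0.3963·38.9614] = 20.2691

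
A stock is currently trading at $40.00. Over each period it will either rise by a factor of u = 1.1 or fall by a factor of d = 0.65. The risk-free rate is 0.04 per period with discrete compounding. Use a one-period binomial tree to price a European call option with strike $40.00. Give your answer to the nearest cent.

Risk-neutral probability p = (1 + 0.04 − 0.65)/(1.1 − 0.65) = 0.3900/0.4500 = 0.8667
Terminal stock prices: S_u = 44, S_d = 26
Terminal payoffs (S − K): max(4, 0) = 4, max(-14, 0) = 0
Node 0 (S = 40): V_0 = 1/1.04·[0.8667·4.0000 + 0.1333·0.0000] = 3.3333

$3.33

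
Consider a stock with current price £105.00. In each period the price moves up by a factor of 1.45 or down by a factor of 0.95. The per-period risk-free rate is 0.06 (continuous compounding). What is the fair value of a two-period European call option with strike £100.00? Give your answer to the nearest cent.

£19.11

Risk-neutral probability p = (e^0.06 − 0.95)/(1.45 − 0.95) = 0.1118/0.5000 = 0.2237
Terminal stock prices: S_uu = 220.8, S_ud = 144.6, S_dd = 94.76
Terminal payoffs (S − K): max(120.8, 0) = 120.8, max(44.64, 0) = 44.64, max(-5.237, 0) = 0
Node u (S = 152.2): V_u = e^(−0.06)·[0.2237·120.7625 + 0.7763·44.6375] = 58.0735
Node d (S = 99.75): V_d = e^(−0.06)·[0.2237·44.6375 + 0.7763·0.0000] = 9.4028
Node 0 (S = 105): V_0 = e^(−0.06)·[0.2237·58.0735 + 0.7763·9.4028] = 19.1076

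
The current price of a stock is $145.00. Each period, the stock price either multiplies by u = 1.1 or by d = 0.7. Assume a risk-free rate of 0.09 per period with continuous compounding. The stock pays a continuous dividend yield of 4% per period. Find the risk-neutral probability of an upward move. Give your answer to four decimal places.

p = 0.8782

Per-period risk-free factor R = e^0.09 = 1.0942; dividend-adjusted growth = e^(0.09−0.04) = 1.0513.
Risk-neutral probability p = (1.0513 − 0.7)/(1.1 − 0.7) = 0.3513/0.4000 = 0.8782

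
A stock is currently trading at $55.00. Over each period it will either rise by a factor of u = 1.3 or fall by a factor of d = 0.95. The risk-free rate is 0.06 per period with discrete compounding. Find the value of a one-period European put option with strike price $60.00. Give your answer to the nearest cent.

$5.01

Risk-neutral probability p = (1 + 0.06 − 0.95)/(1.3 − 0.95) = 0.1100/0.3500 = 0.3143
Terminal stock prices: S_u = 71.5, S_d = 52.25
Terminal payoffs (K − S): max(-11.5, 0) = 0, max(7.75, 0) = 7.75
Node 0 (S = 55): V_0 = 1/1.06·[0.3143·0.0000 + 0.6857·7.7500] = 5.0135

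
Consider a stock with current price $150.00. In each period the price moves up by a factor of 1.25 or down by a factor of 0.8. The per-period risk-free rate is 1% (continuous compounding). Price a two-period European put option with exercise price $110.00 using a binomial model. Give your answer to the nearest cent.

Risk-neutral probability p = (e^0.01 − 0.8)/(1.25 − 0.8) = 0.2101/0.4500 = 0.4668
Terminal stock prices: S_uu = 234.4, S_ud = 150, S_dd = 96
Terminal payoffs (K − S): max(-124.4, 0) = 0, max(-40, 0) = 0, max(14, 0) = 14
Node u (S = 187.5): V_u = e^(−0.01)·[0.4668·0.0000 + 0.5332·0.0000] = 0.0000
Node d (S = 120): V_d = e^(−0.01)·[0.4668·0.0000 + 0.5332·14.0000] = 7.3908
Node 0 (S = 150): V_0 = e^(−0.01)·[0.4668·0.0000 + 0.5332·7.3908] = 3.9017

$3.90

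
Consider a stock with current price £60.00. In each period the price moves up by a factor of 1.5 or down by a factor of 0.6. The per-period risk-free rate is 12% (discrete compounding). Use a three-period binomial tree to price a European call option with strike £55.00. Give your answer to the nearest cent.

£28.08

Risk-neutral probability p = (1 + 0.12 − 0.6)/(1.5 − 0.6) = 0.5200/0.9000 = 0.5778
Terminal stock prices: S_uuu = 202.5, S_uud = 81, S_udd = 32.4, S_ddd = 12.96
Terminal payoffs (S − K): max(147.5, 0) = 147.5, max(26, 0) = 26, max(-22.6, 0) = 0, max(-42.04, 0) = 0
Node uu (S = 135): V_uu = 1/1.12·[0.5778·147.5000 + 0.4222·26.0000] = 85.8929
Node ud (S = 54): V_ud = 1/1.12·[0.5778·26.0000 + 0.4222·0.0000] = 13.4127
Node dd (S = 21.6): V_dd = 1/1.12·[0.5778·0.0000 + 0.4222·0.0000] = 0.0000
Node u (S = 90): V_u = 1/1.12·[0.5778·85.8929 + 0.4222·13.4127] = 49.3662
Node d (S = 36): V_d = 1/1.12·[0.5778·13.4127 + 0.4222·0.0000] = 6.9192
Node 0 (S = 60): V_0 = 1/1.12·[0.5778·49.3662 + 0.4222·6.9192] = 28.0751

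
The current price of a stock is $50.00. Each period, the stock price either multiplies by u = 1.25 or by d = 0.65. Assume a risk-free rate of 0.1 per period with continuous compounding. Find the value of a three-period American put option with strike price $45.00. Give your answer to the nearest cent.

$3.39

Risk-neutral probability p = (e^0.1 − 0.65)/(1.25 − 0.65) = 0.4552/0.6000 = 0.7586
Terminal stock prices: S_uuu = 97.66, S_uud = 50.78, S_udd = 26.41, S_ddd = 13.73
Terminal payoffs (K − S): max(-52.66, 0) = 0, max(-5.781, 0) = 0, max(18.59, 0) = 18.59, max(31.27, 0) = 31.27
Node uu (S = 78.12): continuation = e^(−0.1)·[0.7586·0.0000 + 0.2414·0.0000] = 0.0000; exercise value = 0.0000 ≤ continuation, so V_uu = 0.0000
Node ud (S = 40.62): continuation = e^(−0.1)·[0.7586·0.0000 + 0.2414·18.5937] = 4.0611; exercise value = 4.3750 > continuation, so V_ud = 4.3750 (exercise)
Node dd (S = 21.13): continuation = e^(−0.1)·[0.7586·18.5937 + 0.2414·31.2687] = 19.5927; exercise value = 23.8750 > continuation, so V_dd = 23.8750 (exercise)
Node u (S = 62.5): continuation = e^(−0.1)·[0.7586·0.0000 + 0.2414·4.3750] = 0.9555; exercise value = 0.0000 ≤ continuation, so V_u = 0.9555
Node d (S = 32.5): continuation = e^(−0.1)·[0.7586·4.3750 + 0.2414·23.8750] = 8.2177; exercise value = 12.5000 > continuation, so V_d = 12.5000 (exercise)
Node 0 (S = 50): continuation = e^(−0.1)·[0.7586·0.9555 + 0.2414·12.5000] = 3.3861; exercise value = 0.0000 ≤ continuation, so V_0 = 3.3861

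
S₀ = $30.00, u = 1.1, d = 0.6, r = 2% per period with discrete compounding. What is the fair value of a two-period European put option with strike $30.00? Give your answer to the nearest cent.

Risk-neutral probability p = (1 + 0.02 − 0.6)/(1.1 − 0.6) = 0.4200/0.5000 = 0.8400
Terminal stock prices: S_uu = 36.3, S_ud = 19.8, S_dd = 10.8
Terminal payoffs (K − S): max(-6.3, 0) = 0, max(10.2, 0) = 10.2, max(19.2, 0) = 19.2
Node u (S = 33): V_u = 1/1.02·[0.8400·0.0000 + 0.1600·10.2000] = 1.6000
Node d (S = 18): V_d = 1/1.02·[0.8400·10.2000 + 0.1600·19.2000] = 11.4118
Node 0 (S = 30): V_0 = 1/1.02·[0.8400·1.6000 + 0.1600·11.4118] = 3.1077

$3.11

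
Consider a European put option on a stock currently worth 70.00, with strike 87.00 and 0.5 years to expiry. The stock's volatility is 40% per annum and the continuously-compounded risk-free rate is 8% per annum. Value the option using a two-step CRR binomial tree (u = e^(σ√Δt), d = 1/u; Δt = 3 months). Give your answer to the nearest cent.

CRR parameters: u = e^(σ√Δt) = e^(0.4·√0.25) = 1.2214, d = 1/u = 0.8187
Per-period rate: rΔt = 0.08·0.25 = 0.02, so R = e^0.02 = 1.0202
Risk-neutral probability p = (e^0.02 − 0.8187)/(1.2214 − 0.8187) = 0.2015/0.4027 = 0.5003
Terminal stock prices: S_uu = 104.4, S_ud = 70, S_dd = 46.92
Terminal payoffs (K − S): max(-17.43, 0) = 0, max(17, 0) = 17, max(40.08, 0) = 40.08
Node u (S = 85.5): V_u = e^(−0.02)·[0.5003·0.0000 + 0.4997·17.0000] = 8.3261
Node d (S = 57.31): V_d = e^(−0.02)·[0.5003·17.0000 + 0.4997·40.0776] = 27.9661
Node 0 (S = 70): V_0 = e^(−0.02)·[0.5003·8.3261 + 0.4997·27.9661] = 17.7804

17.78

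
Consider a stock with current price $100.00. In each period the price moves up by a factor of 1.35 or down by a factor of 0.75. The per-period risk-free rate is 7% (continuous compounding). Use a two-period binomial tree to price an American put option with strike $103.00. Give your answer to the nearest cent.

Risk-neutral probability p = (e^0.07 − 0.75)/(1.35 − 0.75) = 0.3225/0.6000 = 0.5375
Terminal stock prices: S_uu = 182.3, S_ud = 101.2, S_dd = 56.25
Terminal payoffs (K − S): max(-79.25, 0) = 0, max(1.75, 0) = 1.75, max(46.75, 0) = 46.75
Node u (S = 135): continuation = e^(−0.07)·[0.5375·0.0000 + 0.4625·1.7500] = 0.7546; exercise value = 0.0000 ≤ continuation, so V_u = 0.7546
Node d (S = 75): continuation = e^(−0.07)·[0.5375·1.7500 + 0.4625·46.7500] = 21.0366; exercise value = 28.0000 > continuation, so V_d = 28.0000 (exercise)
Node 0 (S = 100): continuation = e^(−0.07)·[0.5375·0.7546 + 0.4625·28.0000] = 12.4523; exercise value = 3.0000 ≤ continuation, so V_0 = 12.4523

$12.45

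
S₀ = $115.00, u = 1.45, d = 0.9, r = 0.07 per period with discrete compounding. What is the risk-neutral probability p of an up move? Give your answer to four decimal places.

p = 0.3091

Risk-neutral probability p = (1 + 0.07 − 0.9)/(1.45 − 0.9) = 0.1700/0.5500 = 0.3091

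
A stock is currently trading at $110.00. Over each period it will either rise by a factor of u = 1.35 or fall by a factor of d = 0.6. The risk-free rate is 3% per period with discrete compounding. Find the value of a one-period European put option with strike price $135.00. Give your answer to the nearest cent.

Risk-neutral probability p = (1 + 0.03 − 0.6)/(1.35 − 0.6) = 0.4300/0.7500 = 0.5733
Terminal stock prices: S_u = 148.5, S_d = 66
Terminal payoffs (K − S): max(-13.5, 0) = 0, max(69, 0) = 69
Node 0 (S = 110): V_0 = 1/1.03·[0.5733·0.0000 + 0.4267·69.0000] = 28.5825

$28.58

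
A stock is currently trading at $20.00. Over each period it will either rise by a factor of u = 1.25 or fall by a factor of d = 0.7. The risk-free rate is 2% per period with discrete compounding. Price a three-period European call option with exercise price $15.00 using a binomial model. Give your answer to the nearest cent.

$7.22

Risk-neutral probability p = (1 + 0.02 − 0.7)/(1.25 − 0.7) = 0.3200/0.5500 = 0.5818
Terminal stock prices: S_uuu = 39.06, S_uud = 21.88, S_udd = 12.25, S_ddd = 6.86
Terminal payoffs (S − K): max(24.06, 0) = 24.06, max(6.875, 0) = 6.875, max(-2.75, 0) = 0, max(-8.14, 0) = 0
Node uu (S = 31.25): V_uu = 1/1.02·[0.5818·24.0625 + 0.4182·6.8750] = 16.5441
Node ud (S = 17.5): V_ud = 1/1.02·[0.5818·6.8750 + 0.4182·0.0000] = 3.9216
Node dd (S = 9.8): V_dd = 1/1.02·[0.5818·0.0000 + 0.4182·0.0000] = 0.0000
Node u (S = 25): V_u = 1/1.02·[0.5818·16.5441 + 0.4182·3.9216] = 11.0447
Node d (S = 14): V_d = 1/1.02·[0.5818·3.9216 + 0.4182·0.0000] = 2.2369
Node 0 (S = 20): V_0 = 1/1.02·[0.5818·11.0447 + 0.4182·2.2369] = 7.2171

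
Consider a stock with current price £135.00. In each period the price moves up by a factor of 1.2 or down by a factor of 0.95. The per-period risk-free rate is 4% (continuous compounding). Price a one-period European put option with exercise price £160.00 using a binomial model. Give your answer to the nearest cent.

Risk-neutral probability p = (e^0.04 − 0.95)/(1.2 − 0.95) = 0.0908/0.2500 = 0.3632
Terminal stock prices: S_u = 162, S_d = 128.2
Terminal payoffs (K − S): max(-2, 0) = 0, max(31.75, 0) = 31.75
Node 0 (S = 135): V_0 = e^(−0.04)·[0.3632·0.0000 + 0.6368·31.7500] = 19.4243

£19.42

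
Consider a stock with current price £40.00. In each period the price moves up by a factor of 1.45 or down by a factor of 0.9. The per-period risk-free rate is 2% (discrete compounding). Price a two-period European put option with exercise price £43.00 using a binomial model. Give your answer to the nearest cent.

£6.23

Risk-neutral probability p = (1 + 0.02 − 0.9)/(1.45 − 0.9) = 0.1200/0.5500 = 0.2182
Terminal stock prices: S_uu = 84.1, S_ud = 52.2, S_dd = 32.4
Terminal payoffs (K − S): max(-41.1, 0) = 0, max(-9.2, 0) = 0, max(10.6, 0) = 10.6
Node u (S = 58): V_u = 1/1.02·[0.2182·0.0000 + 0.7818·0.0000] = 0.0000
Node d (S = 36): V_d = 1/1.02·[0.2182·0.0000 + 0.7818·10.6000] = 8.1248
Node 0 (S = 40): V_0 = 1/1.02·[0.2182·0.0000 + 0.7818·8.1248] = 6.2275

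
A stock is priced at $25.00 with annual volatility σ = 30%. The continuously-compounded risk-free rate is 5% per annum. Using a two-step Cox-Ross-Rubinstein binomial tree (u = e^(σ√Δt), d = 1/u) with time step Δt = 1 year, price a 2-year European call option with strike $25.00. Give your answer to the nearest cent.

CRR parameters: u = e^(σ√Δt) = e^(0.3·√1) = 1.3499, d = 1/u = 0.7408
Per-period rate: rΔt = 0.05·1 = 0.05, so R = e^0.05 = 1.0513
Risk-neutral probability p = (e^0.05 − 0.7408)/(1.3499 − 0.7408) = 0.3105/0.6090 = 0.5097
Terminal stock prices: S_uu = 45.55, S_ud = 25, S_dd = 13.72
Terminal payoffs (S − K): max(20.55, 0) = 20.55, max(0, 0) = 0, max(-11.28, 0) = 0
Node u (S = 33.75): V_u = e^(−0.05)·[0.5097·20.5530 + 0.4903·0.0000] = 9.9657
Node d (S = 18.52): V_d = e^(−0.05)·[0.5097·0.0000 + 0.4903·0.0000] = 0.0000
Node 0 (S = 25): V_0 = e^(−0.05)·[0.5097·9.9657 + 0.4903·0.0000] = 4.8322

$4.83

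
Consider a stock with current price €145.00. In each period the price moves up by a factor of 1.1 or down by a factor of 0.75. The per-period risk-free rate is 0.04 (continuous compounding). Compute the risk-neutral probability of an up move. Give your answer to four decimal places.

Risk-neutral probability p = (e^0.04 − 0.75)/(1.1 − 0.75) = 0.2908/0.3500 = 0.8309

p = 0.8309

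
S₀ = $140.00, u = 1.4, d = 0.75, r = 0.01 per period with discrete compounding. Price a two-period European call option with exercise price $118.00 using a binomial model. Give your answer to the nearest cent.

Risk-neutral probability p = (1 + 0.01 − 0.75)/(1.4 − 0.75) = 0.2600/0.6500 = 0.4000
Terminal stock prices: S_uu = 274.4, S_ud = 147, S_dd = 78.75
Terminal payoffs (S − K): max(156.4, 0) = 156.4, max(29, 0) = 29, max(-39.25, 0) = 0
Node u (S = 196): V_u = 1/1.01·[0.4000·156.4000 + 0.6000·29.0000] = 79.1683
Node d (S = 105): V_d = 1/1.01·[0.4000·29.0000 + 0.6000·0.0000] = 11.4851
Node 0 (S = 140): V_0 = 1/1.01·[0.4000·79.1683 + 0.6000·11.4851] = 38.1766

$38.18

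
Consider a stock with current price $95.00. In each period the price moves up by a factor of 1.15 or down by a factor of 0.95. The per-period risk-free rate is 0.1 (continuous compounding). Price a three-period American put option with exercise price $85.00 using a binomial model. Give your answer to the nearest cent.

Risk-neutral probability p = (e^0.1 − 0.95)/(1.15 − 0.95) = 0.1552/0.2000 = 0.7759
Terminal stock prices: S_uuu = 144.5, S_uud = 119.4, S_udd = 98.6, S_ddd = 81.45
Terminal payoffs (K − S): max(-59.48, 0) = 0, max(-34.36, 0) = 0, max(-13.6, 0) = 0, max(3.549, 0) = 3.549
Node uu (S = 125.6): continuation = e^(−0.1)·[0.7759·0.0000 + 0.2241·0.0000] = 0.0000; exercise value = 0.0000 ≤ continuation, so V_uu = 0.0000
Node ud (S = 103.8): continuation = e^(−0.1)·[0.7759·0.0000 + 0.2241·0.0000] = 0.0000; exercise value = 0.0000 ≤ continuation, so V_ud = 0.0000
Node dd (S = 85.74): continuation = e^(−0.1)·[0.7759·0.0000 + 0.2241·3.5494] = 0.7199; exercise value = 0.0000 ≤ continuation, so V_dd = 0.7199
Node u (S = 109.2): continuation = e^(−0.1)·[0.7759·0.0000 + 0.2241·0.0000] = 0.0000; exercise value = 0.0000 ≤ continuation, so V_u = 0.0000
Node d (S = 90.25): continuation = e^(−0.1)·[0.7759·0.0000 + 0.2241·0.7199] = 0.1460; exercise value = 0.0000 ≤ continuation, so V_d = 0.1460
Node 0 (S = 95): continuation = e^(−0.1)·[0.7759·0.0000 + 0.2241·0.1460] = 0.0296; exercise value = 0.0000 ≤ continuation, so V_0 = 0.0296

$0.03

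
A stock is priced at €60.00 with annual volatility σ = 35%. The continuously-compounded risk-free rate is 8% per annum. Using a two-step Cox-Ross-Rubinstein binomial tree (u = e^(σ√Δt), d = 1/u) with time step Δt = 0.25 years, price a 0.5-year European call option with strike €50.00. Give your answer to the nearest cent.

CRR parameters: u = e^(σ√Δt) = e^(0.35·√0.25) = 1.1912, d = 1/u = 0.8395
Per-period rate: rΔt = 0.08·0.25 = 0.02, so R = e^0.02 = 1.0202
Risk-neutral probability p = (e^0.02 − 0.8395)/(1.1912 − 0.8395) = 0.1807/0.3518 = 0.5138
Terminal stock prices: S_uu = 85.14, S_ud = 60, S_dd = 42.28
Terminal payoffs (S − K): max(35.14, 0) = 35.14, max(10, 0) = 10, max(-7.719, 0) = 0
Node u (S = 71.47): V_u = e^(−0.02)·[0.5138·35.1441 + 0.4862·10.0000] = 22.4648
Node d (S = 50.37): V_d = e^(−0.02)·[0.5138·10.0000 + 0.4862·0.0000] = 5.0361
Node 0 (S = 60): V_0 = e^(−0.02)·[0.5138·22.4648 + 0.4862·5.0361] = 13.7137

€13.71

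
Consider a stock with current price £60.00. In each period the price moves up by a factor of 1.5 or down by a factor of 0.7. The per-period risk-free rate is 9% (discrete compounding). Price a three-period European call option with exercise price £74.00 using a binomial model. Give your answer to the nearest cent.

Risk-neutral probability p = (1 + 0.09 − 0.7)/(1.5 − 0.7) = 0.3900/0.8000 = 0.4875
Terminal stock prices: S_uuu = 202.5, S_uud = 94.5, S_udd = 44.1, S_ddd = 20.58
Terminal payoffs (S − K): max(128.5, 0) = 128.5, max(20.5, 0) = 20.5, max(-29.9, 0) = 0, max(-53.42, 0) = 0
Node uu (S = 135): V_uu = 1/1.09·[0.4875·128.5000 + 0.5125·20.5000] = 67.1101
Node ud (S = 63): V_ud = 1/1.09·[0.4875·20.5000 + 0.5125·0.0000] = 9.1686
Node dd (S = 29.4): V_dd = 1/1.09·[0.4875·0.0000 + 0.5125·0.0000] = 0.0000
Node u (S = 90): V_u = 1/1.09·[0.4875·67.1101 + 0.5125·9.1686] = 34.3257
Node d (S = 42): V_d = 1/1.09·[0.4875·9.1686 + 0.5125·0.0000] = 4.1006
Node 0 (S = 60): V_0 = 1/1.09·[0.4875·34.3257 + 0.5125·4.1006] = 17.2802

£17.28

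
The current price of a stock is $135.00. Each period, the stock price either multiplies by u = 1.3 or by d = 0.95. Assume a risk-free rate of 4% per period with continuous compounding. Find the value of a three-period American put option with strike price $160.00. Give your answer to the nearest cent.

Risk-neutral probability p = (e^0.04 − 0.95)/(1.3 − 0.95) = 0.0908/0.3500 = 0.2595
Terminal stock prices: S_uuu = 296.6, S_uud = 216.7, S_udd = 158.4, S_ddd = 115.7
Terminal payoffs (K − S): max(-136.6, 0) = 0, max(-56.74, 0) = 0, max(1.611, 0) = 1.611, max(44.25, 0) = 44.25
Node uu (S = 228.2): continuation = e^(−0.04)·[0.2595·0.0000 + 0.7405·0.0000] = 0.0000; exercise value = 0.0000 ≤ continuation, so V_uu = 0.0000
Node ud (S = 166.7): continuation = e^(−0.04)·[0.2595·0.0000 + 0.7405·1.6113] = 1.1464; exercise value = 0.0000 ≤ continuation, so V_ud = 1.1464
Node dd (S = 121.8): continuation = e^(−0.04)·[0.2595·1.6113 + 0.7405·44.2544] = 31.8888; exercise value = 38.1625 > continuation, so V_dd = 38.1625 (exercise)
Node u (S = 175.5): continuation = e^(−0.04)·[0.2595·0.0000 + 0.7405·1.1464] = 0.8157; exercise value = 0.0000 ≤ continuation, so V_u = 0.8157
Node d (S = 128.2): continuation = e^(−0.04)·[0.2595·1.1464 + 0.7405·38.1625] = 27.4385; exercise value = 31.7500 > continuation, so V_d = 31.7500 (exercise)
Node 0 (S = 135): continuation = e^(−0.04)·[0.2595·0.8157 + 0.7405·31.7500] = 22.7936; exercise value = 25.0000 > continuation, so V_0 = 25.0000 (exercise)

$25.00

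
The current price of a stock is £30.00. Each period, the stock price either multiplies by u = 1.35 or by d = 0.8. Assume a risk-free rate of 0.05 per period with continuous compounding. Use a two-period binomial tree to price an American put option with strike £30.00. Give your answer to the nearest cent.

Risk-neutral probability p = (e^0.05 − 0.8)/(1.35 − 0.8) = 0.2513/0.5500 = 0.4569
Terminal stock prices: S_uu = 54.68, S_ud = 32.4, S_dd = 19.2
Terminal payoffs (K − S): max(-24.68, 0) = 0, max(-2.4, 0) = 0, max(10.8, 0) = 10.8
Node u (S = 40.5): continuation = e^(−0.05)·[0.4569·0.0000 + 0.5431·0.0000] = 0.0000; exercise value = 0.0000 ≤ continuation, so V_u = 0.0000
Node d (S = 24): continuation = e^(−0.05)·[0.4569·0.0000 + 0.5431·10.8000] = 5.5799; exercise value = 6.0000 > continuation, so V_d = 6.0000 (exercise)
Node 0 (S = 30): continuation = e^(−0.05)·[0.4569·0.0000 + 0.5431·6.0000] = 3.0999; exercise value = 0.0000 ≤ continuation, so V_0 = 3.0999

£3.10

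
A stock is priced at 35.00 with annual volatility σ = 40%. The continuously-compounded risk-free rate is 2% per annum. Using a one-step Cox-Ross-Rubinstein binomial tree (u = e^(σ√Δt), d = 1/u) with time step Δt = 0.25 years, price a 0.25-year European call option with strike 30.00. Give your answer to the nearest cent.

5.87

CRR parameters: u = e^(σ√Δt) = e^(0.4·√0.25) = 1.2214, d = 1/u = 0.8187
Per-period rate: rΔt = 0.02·0.25 = 0.005, so R = e^0.005 = 1.0050
Risk-neutral probability p = (e^0.005 − 0.8187)/(1.2214 − 0.8187) = 0.1863/0.4027 = 0.4626
Terminal stock prices: S_u = 42.75, S_d = 28.66
Terminal payoffs (S − K): max(12.75, 0) = 12.75, max(-1.344, 0) = 0
Node 0 (S = 35): V_0 = e^(−0.005)·[0.4626·12.7491 + 0.5374·0.0000] = 5.8685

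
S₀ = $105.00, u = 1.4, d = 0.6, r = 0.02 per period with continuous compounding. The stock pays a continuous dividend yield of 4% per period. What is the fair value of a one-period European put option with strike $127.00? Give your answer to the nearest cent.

$32.92

Per-period risk-free factor R = e^0.02 = 1.0202; dividend-adjusted growth = e^(0.02−0.04) = 0.9802.
Risk-neutral probability p = (0.9802 − 0.6)/(1.4 − 0.6) = 0.3802/0.8000 = 0.4752
Terminal stock prices: S_u = 147, S_d = 63
Terminal payoffs (K − S): max(-20, 0) = 0, max(64, 0) = 64
Node 0 (S = 105): V_0 = e^(−0.02)·[0.4752·0.0000 + 0.5248·64.0000] = 32.9191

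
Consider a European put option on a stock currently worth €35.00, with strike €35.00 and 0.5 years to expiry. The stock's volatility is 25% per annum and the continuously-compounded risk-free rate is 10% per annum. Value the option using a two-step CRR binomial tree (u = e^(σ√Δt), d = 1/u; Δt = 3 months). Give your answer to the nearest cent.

CRR parameters: u = e^(σ√Δt) = e^(0.25·√0.25) = 1.1331, d = 1/u = 0.8825
Per-period rate: rΔt = 0.1·0.25 = 0.025, so R = e^0.025 = 1.0253
Risk-neutral probability p = (e^0.025 − 0.8825)/(1.1331 − 0.8825) = 0.1428/0.2507 = 0.5698
Terminal stock prices: S_uu = 44.94, S_ud = 35, S_dd = 27.26
Terminal payoffs (K − S): max(-9.941, 0) = 0, max(0, 0) = 0, max(7.742, 0) = 7.742
Node u (S = 39.66): V_u = e^(−0.025)·[0.5698·0.0000 + 0.4302·0.0000] = 0.0000
Node d (S = 30.89): V_d = e^(−0.025)·[0.5698·0.0000 + 0.4302·7.7420] = 3.2485
Node 0 (S = 35): V_0 = e^(−0.025)·[0.5698·0.0000 + 0.4302·3.2485] = 1.3630

€1.36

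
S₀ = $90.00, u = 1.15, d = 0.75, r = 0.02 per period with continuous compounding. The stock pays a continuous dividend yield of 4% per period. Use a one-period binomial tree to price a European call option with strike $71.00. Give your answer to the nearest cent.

Per-period risk-free factor R = e^0.02 = 1.0202; dividend-adjusted growth = e^(0.02−0.04) = 0.9802.
Risk-neutral probability p = (0.9802 − 0.75)/(1.15 − 0.75) = 0.2302/0.4000 = 0.5755
Terminal stock prices: S_u = 103.5, S_d = 67.5
Terminal payoffs (S − K): max(32.5, 0) = 32.5, max(-3.5, 0) = 0
Node 0 (S = 90): V_0 = e^(−0.02)·[0.5755·32.5000 + 0.4245·0.0000] = 18.3333

$18.33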